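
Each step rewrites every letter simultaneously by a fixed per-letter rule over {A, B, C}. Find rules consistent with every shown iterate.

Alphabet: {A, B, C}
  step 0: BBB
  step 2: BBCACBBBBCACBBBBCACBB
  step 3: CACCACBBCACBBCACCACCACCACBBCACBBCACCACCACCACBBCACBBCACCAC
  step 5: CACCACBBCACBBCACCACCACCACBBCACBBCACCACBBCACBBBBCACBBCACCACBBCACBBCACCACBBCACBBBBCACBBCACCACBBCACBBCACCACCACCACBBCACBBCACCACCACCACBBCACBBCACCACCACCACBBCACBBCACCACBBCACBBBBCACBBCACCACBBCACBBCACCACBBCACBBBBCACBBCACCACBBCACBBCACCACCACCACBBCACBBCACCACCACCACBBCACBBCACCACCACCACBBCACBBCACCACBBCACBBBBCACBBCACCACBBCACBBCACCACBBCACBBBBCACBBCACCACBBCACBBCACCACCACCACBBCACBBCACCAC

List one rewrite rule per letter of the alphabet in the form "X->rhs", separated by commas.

A->CAC, B->CAC, C->BB

  step 2 ⇒ step 3: BBCACBBBBCACBBBBCACBB ⇒ CAC·CAC·BB·CAC·BB·CAC·CAC·CAC·CAC·BB·CAC·BB·CAC·CAC·CAC·CAC·BB·CAC·BB·CAC·CAC
    A ↦ CAC
    B ↦ CAC
    C ↦ BB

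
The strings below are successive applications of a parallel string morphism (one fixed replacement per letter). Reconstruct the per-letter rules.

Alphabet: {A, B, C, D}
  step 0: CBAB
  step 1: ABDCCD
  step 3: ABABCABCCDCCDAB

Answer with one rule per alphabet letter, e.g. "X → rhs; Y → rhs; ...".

  step 0 ⇒ step 1: CBAB ⇒ AB·D·CC·D
    A ↦ CC
    B ↦ D
    C ↦ AB
    D ↦ C  (constrained at step 1)

A->CC, B->D, C->AB, D->C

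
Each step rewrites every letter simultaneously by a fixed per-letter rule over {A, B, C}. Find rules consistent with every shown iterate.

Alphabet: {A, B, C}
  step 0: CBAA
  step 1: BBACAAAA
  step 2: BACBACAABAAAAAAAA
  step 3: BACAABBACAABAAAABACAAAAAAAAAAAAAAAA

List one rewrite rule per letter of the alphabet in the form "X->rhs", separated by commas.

  step 2 ⇒ step 3: BACBACAABAAAAAAAA ⇒ BAC·AA·B·BAC·AA·B·AA·AA·BAC·AA·AA·AA·AA·AA·AA·AA·AA
    A ↦ AA
    B ↦ BAC
    C ↦ B

A->AA, B->BAC, C->B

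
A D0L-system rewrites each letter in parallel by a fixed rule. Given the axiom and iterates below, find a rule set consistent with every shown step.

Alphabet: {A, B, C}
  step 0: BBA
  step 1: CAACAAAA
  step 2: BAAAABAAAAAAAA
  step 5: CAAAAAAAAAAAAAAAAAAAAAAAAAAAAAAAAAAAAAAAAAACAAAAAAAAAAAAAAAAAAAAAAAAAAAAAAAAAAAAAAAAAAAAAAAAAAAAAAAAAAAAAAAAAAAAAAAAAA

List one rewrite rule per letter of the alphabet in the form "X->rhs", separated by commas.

  step 1 ⇒ step 2: CAACAAAA ⇒ B·AA·AA·B·AA·AA·AA·AA
    A ↦ AA
    C ↦ B
  step 0 ⇒ step 1: BBA ⇒ CAA·CAA·AA
    B ↦ CAA

A->AA, B->CAA, C->B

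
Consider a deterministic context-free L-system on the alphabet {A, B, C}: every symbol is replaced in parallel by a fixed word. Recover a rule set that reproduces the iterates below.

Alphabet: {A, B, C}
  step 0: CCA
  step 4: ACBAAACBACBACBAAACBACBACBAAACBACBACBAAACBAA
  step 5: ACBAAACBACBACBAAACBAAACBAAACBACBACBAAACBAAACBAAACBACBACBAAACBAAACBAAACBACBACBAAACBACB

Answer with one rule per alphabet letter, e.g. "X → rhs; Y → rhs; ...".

  step 4 ⇒ step 5: ACBAAACBACBACBAAACBACBACBAAACBACBACBAAACBAA ⇒ ACB·A·A·ACB·ACB·ACB·A·A·ACB·A·A·ACB·A·A·ACB·ACB·ACB·A·A·ACB·A·A·ACB·A·A·ACB·ACB·ACB·A·A·ACB·A·A·ACB·A·A·ACB·ACB·ACB·A·A·ACB·ACB
    A ↦ ACB
    B ↦ A
    C ↦ A

A->ACB, B->A, C->A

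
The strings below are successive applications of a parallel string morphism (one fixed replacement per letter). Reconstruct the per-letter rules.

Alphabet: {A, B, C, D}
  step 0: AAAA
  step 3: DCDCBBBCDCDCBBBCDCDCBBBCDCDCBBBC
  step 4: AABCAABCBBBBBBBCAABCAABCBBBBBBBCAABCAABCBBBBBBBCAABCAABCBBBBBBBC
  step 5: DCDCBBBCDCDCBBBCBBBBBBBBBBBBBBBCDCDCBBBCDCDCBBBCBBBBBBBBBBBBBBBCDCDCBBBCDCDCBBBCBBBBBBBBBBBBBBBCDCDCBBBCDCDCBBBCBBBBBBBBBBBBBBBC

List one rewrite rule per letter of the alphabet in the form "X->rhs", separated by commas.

  step 4 ⇒ step 5: AABCAABCBBBBBBBCAABCAABCBBBBBBBCAABCAABCBBBBBBBCAABCAABCBBBBBBBC ⇒ DC·DC·BB·BC·DC·DC·BB·BC·BB·BB·BB·BB·BB·BB·BB·BC·DC·DC·BB·BC·DC·DC·BB·BC·BB·BB·BB·BB·BB·BB·BB·BC·DC·DC·BB·BC·DC·DC·BB·BC·BB·BB·BB·BB·BB·BB·BB·BC·DC·DC·BB·BC·DC·DC·BB·BC·BB·BB·BB·BB·BB·BB·BB·BC
    A ↦ DC
    B ↦ BB
    C ↦ BC
  step 3 ⇒ step 4: DCDCBBBCDCDCBBBCDCDCBBBCDCDCBBBC ⇒ AA·BC·AA·BC·BB·BB·BB·BC·AA·BC·AA·BC·BB·BB·BB·BC·AA·BC·AA·BC·BB·BB·BB·BC·AA·BC·AA·BC·BB·BB·BB·BC
    D ↦ AA

A->DC, B->BB, C->BC, D->AA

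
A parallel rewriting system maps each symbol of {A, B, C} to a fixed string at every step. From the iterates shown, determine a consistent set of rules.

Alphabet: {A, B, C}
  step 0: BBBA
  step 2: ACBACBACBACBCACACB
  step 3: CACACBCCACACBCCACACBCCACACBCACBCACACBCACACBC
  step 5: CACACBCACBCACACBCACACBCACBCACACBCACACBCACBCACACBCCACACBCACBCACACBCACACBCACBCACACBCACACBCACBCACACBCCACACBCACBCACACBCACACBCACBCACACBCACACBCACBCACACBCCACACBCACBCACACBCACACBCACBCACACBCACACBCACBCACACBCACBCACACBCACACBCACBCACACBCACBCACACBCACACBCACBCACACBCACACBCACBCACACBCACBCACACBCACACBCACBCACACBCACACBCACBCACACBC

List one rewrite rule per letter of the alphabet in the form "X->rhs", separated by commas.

A->CAC, B->C, C->ACB

  step 2 ⇒ step 3: ACBACBACBACBCACACB ⇒ CAC·ACB·C·CAC·ACB·C·CAC·ACB·C·CAC·ACB·C·ACB·CAC·ACB·CAC·ACB·C
    A ↦ CAC
    B ↦ C
    C ↦ ACB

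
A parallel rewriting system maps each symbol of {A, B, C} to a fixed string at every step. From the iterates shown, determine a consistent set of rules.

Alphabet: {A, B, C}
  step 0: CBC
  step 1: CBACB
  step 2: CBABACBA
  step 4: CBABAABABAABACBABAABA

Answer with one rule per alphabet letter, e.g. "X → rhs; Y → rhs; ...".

  step 1 ⇒ step 2: CBACB ⇒ CB·A·BA·CB·A
    A ↦ BA
    B ↦ A
    C ↦ CB

A->BA, B->A, C->CB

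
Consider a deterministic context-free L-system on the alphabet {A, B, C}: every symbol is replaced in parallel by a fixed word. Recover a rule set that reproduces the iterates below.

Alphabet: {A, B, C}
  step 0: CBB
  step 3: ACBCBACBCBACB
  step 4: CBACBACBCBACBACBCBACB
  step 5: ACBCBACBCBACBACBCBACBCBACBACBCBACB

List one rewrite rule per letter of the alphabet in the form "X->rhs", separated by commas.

A->CB, B->CB, C->A

  step 4 ⇒ step 5: CBACBACBCBACBACBCBACB ⇒ A·CB·CB·A·CB·CB·A·CB·A·CB·CB·A·CB·CB·A·CB·A·CB·CB·A·CB
    A ↦ CB
    B ↦ CB
    C ↦ A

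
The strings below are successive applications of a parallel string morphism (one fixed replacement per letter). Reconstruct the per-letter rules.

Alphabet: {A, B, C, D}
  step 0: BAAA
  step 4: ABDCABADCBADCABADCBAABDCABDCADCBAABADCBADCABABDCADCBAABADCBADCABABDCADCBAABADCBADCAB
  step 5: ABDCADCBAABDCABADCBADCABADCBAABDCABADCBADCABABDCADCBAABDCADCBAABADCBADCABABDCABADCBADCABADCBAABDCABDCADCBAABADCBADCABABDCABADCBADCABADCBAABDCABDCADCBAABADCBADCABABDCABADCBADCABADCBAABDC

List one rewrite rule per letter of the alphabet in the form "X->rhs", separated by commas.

A->AB, B->DC, C->BA, D->ADC

  step 4 ⇒ step 5: ABDCABADCBADCABADCBAABDCABDCADCBAABADCBADCABABDCADCBAABADCBADCABABDCADCBAABADCBADCAB ⇒ AB·DC·ADC·BA·AB·DC·AB·ADC·BA·DC·AB·ADC·BA·AB·DC·AB·ADC·BA·DC·AB·AB·DC·ADC·BA·AB·DC·ADC·BA·AB·ADC·BA·DC·AB·AB·DC·AB·ADC·BA·DC·AB·ADC·BA·AB·DC·AB·DC·ADC·BA·AB·ADC·BA·DC·AB·AB·DC·AB·ADC·BA·DC·AB·ADC·BA·AB·DC·AB·DC·ADC·BA·AB·ADC·BA·DC·AB·AB·DC·AB·ADC·BA·DC·AB·ADC·BA·AB·DC
    A ↦ AB
    B ↦ DC
    C ↦ BA
    D ↦ ADC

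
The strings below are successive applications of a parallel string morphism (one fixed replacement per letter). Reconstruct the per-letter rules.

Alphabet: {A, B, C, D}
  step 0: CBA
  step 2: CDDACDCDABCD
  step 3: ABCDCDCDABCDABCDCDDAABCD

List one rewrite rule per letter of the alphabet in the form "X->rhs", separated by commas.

A->CD, B->DA, C->AB, D->CD

  step 2 ⇒ step 3: CDDACDCDABCD ⇒ AB·CD·CD·CD·AB·CD·AB·CD·CD·DA·AB·CD
    A ↦ CD
    B ↦ DA
    C ↦ AB
    D ↦ CD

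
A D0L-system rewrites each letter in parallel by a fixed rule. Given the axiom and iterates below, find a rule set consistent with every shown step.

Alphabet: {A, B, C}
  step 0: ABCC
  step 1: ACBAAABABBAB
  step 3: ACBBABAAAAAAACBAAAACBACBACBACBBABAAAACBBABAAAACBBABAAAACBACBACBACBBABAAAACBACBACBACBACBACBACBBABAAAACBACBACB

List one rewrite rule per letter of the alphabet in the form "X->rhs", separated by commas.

A->ACB, B->AAA, C->BAB

  step 0 ⇒ step 1: ABCC ⇒ ACB·AAA·BAB·BAB
    A ↦ ACB
    B ↦ AAA
    C ↦ BAB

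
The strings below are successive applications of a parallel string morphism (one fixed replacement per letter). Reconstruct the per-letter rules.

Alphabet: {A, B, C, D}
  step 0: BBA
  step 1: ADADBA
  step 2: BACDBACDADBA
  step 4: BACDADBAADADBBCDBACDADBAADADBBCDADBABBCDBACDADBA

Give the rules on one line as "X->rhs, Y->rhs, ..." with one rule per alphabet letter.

  step 1 ⇒ step 2: ADADBA ⇒ BA·CD·BA·CD·AD·BA
    A ↦ BA
    B ↦ AD
    D ↦ CD
    C ↦ BB  (constrained at step 2)

A->BA, B->AD, C->BB, D->CD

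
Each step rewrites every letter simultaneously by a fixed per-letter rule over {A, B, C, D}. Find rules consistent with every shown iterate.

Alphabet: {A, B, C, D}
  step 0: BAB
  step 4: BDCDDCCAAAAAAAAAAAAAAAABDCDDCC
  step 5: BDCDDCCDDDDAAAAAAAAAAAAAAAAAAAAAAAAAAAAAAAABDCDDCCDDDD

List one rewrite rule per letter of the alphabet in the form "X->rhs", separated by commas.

  step 4 ⇒ step 5: BDCDDCCAAAAAAAAAAAAAAAABDCDDCC ⇒ BD·C·DD·C·C·DD·DD·AA·AA·AA·AA·AA·AA·AA·AA·AA·AA·AA·AA·AA·AA·AA·AA·BD·C·DD·C·C·DD·DD
    A ↦ AA
    B ↦ BD
    C ↦ DD
    D ↦ C

A->AA, B->BD, C->DD, D->C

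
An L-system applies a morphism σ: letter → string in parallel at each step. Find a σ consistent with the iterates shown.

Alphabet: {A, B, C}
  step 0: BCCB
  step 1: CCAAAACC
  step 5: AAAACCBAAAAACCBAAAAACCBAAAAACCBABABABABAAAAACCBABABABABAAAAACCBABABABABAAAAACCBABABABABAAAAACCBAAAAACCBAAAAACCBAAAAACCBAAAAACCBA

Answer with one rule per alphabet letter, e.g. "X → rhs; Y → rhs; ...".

  step 0 ⇒ step 1: BCCB ⇒ CC·AA·AA·CC
    B ↦ CC
    C ↦ AA
    A ↦ BA  (constrained at step 1)

A->BA, B->CC, C->AA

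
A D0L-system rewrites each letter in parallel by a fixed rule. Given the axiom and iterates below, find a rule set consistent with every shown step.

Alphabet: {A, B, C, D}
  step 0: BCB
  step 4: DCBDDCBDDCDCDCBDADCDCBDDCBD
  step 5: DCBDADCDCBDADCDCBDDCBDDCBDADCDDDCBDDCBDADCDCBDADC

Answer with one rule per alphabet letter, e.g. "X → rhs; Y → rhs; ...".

  step 4 ⇒ step 5: DCBDDCBDDCDCDCBDADCDCBDDCBD ⇒ DC·BD·A·DC·DC·BD·A·DC·DC·BD·DC·BD·DC·BD·A·DC·DD·DC·BD·DC·BD·A·DC·DC·BD·A·DC
    A ↦ DD
    B ↦ A
    C ↦ BD
    D ↦ DC

A->DD, B->A, C->BD, D->DC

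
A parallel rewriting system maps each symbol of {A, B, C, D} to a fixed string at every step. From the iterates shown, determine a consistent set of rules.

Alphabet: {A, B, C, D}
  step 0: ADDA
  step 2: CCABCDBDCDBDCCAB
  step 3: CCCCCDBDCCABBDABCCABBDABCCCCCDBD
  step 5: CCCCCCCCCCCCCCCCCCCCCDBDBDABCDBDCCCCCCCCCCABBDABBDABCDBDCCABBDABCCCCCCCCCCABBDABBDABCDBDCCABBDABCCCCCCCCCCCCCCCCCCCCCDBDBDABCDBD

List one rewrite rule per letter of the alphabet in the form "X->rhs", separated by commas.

  step 2 ⇒ step 3: CCABCDBDCDBDCCAB ⇒ CC·CC·CD·BD·CC·AB·BD·AB·CC·AB·BD·AB·CC·CC·CD·BD
    A ↦ CD
    B ↦ BD
    C ↦ CC
    D ↦ AB

A->CD, B->BD, C->CC, D->AB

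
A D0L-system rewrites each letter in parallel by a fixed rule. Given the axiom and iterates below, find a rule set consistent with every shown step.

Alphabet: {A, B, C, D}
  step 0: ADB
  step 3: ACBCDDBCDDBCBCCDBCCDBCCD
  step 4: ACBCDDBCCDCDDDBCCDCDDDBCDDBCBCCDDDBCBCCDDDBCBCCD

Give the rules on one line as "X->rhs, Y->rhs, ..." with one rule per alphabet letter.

A->AC, B->DD, C->BC, D->CD

  step 3 ⇒ step 4: ACBCDDBCDDBCBCCDBCCDBCCD ⇒ AC·BC·DD·BC·CD·CD·DD·BC·CD·CD·DD·BC·DD·BC·BC·CD·DD·BC·BC·CD·DD·BC·BC·CD
    A ↦ AC
    B ↦ DD
    C ↦ BC
    D ↦ CD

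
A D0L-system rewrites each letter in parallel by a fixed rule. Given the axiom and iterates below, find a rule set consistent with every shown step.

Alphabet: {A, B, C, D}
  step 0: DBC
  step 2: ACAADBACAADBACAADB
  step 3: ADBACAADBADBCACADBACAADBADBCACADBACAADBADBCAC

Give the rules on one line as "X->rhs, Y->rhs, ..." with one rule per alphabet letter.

  step 2 ⇒ step 3: ACAADBACAADBACAADB ⇒ ADB·ACA·ADB·ADB·C·AC·ADB·ACA·ADB·ADB·C·AC·ADB·ACA·ADB·ADB·C·AC
    A ↦ ADB
    B ↦ AC
    C ↦ ACA
    D ↦ C

A->ADB, B->AC, C->ACA, D->C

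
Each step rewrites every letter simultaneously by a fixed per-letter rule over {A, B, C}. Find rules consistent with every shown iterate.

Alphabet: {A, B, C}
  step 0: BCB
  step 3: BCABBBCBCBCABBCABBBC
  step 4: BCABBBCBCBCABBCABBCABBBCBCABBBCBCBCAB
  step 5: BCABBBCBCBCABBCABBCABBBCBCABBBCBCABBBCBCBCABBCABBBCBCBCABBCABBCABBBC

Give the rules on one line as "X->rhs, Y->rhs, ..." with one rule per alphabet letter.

  step 4 ⇒ step 5: BCABBBCBCBCABBCABBCABBBCBCABBBCBCBCAB ⇒ BC·AB·B·BC·BC·BC·AB·BC·AB·BC·AB·B·BC·BC·AB·B·BC·BC·AB·B·BC·BC·BC·AB·BC·AB·B·BC·BC·BC·AB·BC·AB·BC·AB·B·BC
    A ↦ B
    B ↦ BC
    C ↦ AB

A->B, B->BC, C->AB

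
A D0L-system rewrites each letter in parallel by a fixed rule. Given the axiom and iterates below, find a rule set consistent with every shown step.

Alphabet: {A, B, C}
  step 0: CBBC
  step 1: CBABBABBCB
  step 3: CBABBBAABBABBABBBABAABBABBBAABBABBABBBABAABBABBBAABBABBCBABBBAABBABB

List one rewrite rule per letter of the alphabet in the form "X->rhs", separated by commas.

A->BA, B->ABB, C->CB

  step 0 ⇒ step 1: CBBC ⇒ CB·ABB·ABB·CB
    B ↦ ABB
    C ↦ CB
    A ↦ BA  (constrained at step 1)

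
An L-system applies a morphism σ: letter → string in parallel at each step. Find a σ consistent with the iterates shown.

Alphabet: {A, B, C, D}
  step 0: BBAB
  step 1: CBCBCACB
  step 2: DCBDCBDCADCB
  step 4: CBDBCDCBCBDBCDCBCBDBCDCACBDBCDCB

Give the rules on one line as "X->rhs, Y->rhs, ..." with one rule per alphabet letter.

  step 1 ⇒ step 2: CBCBCACB ⇒ D·CB·D·CB·D·CA·D·CB
    A ↦ CA
    B ↦ CB
    C ↦ D
    D ↦ BC  (constrained at step 2)

A->CA, B->CB, C->D, D->BC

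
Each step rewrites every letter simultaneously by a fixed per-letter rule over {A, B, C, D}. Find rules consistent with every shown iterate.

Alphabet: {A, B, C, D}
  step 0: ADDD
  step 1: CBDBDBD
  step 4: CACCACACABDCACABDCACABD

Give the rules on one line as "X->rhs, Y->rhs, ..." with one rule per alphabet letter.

A->C, B->A, C->CA, D->BD

  step 0 ⇒ step 1: ADDD ⇒ C·BD·BD·BD
    A ↦ C
    D ↦ BD
    B ↦ A  (constrained at step 1)
    C ↦ CA  (constrained at step 1)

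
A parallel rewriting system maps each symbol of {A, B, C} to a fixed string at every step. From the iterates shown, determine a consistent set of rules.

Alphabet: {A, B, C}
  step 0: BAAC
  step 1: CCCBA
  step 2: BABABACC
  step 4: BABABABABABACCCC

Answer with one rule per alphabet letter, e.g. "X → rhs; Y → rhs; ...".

A->C, B->C, C->BA

  step 1 ⇒ step 2: CCCBA ⇒ BA·BA·BA·C·C
    A ↦ C
    B ↦ C
    C ↦ BA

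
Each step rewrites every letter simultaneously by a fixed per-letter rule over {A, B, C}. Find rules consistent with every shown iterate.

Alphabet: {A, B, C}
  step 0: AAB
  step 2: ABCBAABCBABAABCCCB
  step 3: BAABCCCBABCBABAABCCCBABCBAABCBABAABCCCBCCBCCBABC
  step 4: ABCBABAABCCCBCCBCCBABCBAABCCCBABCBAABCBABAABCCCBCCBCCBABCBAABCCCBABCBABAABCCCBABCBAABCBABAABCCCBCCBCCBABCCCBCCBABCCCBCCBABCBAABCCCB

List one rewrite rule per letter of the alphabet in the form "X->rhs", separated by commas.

  step 3 ⇒ step 4: BAABCCCBABCBABAABCCCBABCBAABCBABAABCCCBCCBCCBABC ⇒ ABC·BA·BA·ABC·CCB·CCB·CCB·ABC·BA·ABC·CCB·ABC·BA·ABC·BA·BA·ABC·CCB·CCB·CCB·ABC·BA·ABC·CCB·ABC·BA·BA·ABC·CCB·ABC·BA·ABC·BA·BA·ABC·CCB·CCB·CCB·ABC·CCB·CCB·ABC·CCB·CCB·ABC·BA·ABC·CCB
    A ↦ BA
    B ↦ ABC
    C ↦ CCB

A->BA, B->ABC, C->CCB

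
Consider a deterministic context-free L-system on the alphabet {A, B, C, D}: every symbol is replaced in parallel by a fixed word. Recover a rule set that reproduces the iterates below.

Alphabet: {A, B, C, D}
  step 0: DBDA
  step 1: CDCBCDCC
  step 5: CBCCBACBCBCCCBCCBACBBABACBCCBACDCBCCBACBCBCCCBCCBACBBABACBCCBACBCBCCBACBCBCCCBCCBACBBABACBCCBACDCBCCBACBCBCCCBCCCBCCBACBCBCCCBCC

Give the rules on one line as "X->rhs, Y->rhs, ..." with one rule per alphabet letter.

  step 0 ⇒ step 1: DBDA ⇒ CD·CB·CD·CC
    A ↦ CC
    B ↦ CB
    D ↦ CD
    C ↦ BA  (constrained at step 1)

A->CC, B->CB, C->BA, D->CD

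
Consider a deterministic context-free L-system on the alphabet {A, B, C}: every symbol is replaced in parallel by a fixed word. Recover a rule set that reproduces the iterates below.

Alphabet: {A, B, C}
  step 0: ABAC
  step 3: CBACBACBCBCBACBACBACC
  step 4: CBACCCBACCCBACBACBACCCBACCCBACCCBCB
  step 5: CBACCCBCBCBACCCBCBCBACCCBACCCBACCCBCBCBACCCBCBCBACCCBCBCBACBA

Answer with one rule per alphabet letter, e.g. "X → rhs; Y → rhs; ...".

A->CC, B->A, C->CB

  step 4 ⇒ step 5: CBACCCBACCCBACBACBACCCBACCCBACCCBCB ⇒ CB·A·CC·CB·CB·CB·A·CC·CB·CB·CB·A·CC·CB·A·CC·CB·A·CC·CB·CB·CB·A·CC·CB·CB·CB·A·CC·CB·CB·CB·A·CB·A
    A ↦ CC
    B ↦ A
    C ↦ CB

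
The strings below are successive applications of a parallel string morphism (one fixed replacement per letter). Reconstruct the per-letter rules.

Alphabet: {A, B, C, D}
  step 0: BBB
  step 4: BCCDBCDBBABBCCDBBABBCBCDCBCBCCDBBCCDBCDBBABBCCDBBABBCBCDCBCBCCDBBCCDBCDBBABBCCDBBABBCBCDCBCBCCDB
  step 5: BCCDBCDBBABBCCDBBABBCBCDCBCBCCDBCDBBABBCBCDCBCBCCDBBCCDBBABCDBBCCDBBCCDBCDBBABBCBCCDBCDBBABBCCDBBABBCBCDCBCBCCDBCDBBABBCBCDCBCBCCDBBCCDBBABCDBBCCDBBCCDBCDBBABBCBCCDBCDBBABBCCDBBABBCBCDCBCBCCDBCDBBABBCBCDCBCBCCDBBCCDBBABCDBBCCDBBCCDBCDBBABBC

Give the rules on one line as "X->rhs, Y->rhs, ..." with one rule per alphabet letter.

A->DC, B->BC, C->CDB, D->BAB

  step 4 ⇒ step 5: BCCDBCDBBABBCCDBBABBCBCDCBCBCCDBBCCDBCDBBABBCCDBBABBCBCDCBCBCCDBBCCDBCDBBABBCCDBBABBCBCDCBCBCCDB ⇒ BC·CDB·CDB·BAB·BC·CDB·BAB·BC·BC·DC·BC·BC·CDB·CDB·BAB·BC·BC·DC·BC·BC·CDB·BC·CDB·BAB·CDB·BC·CDB·BC·CDB·CDB·BAB·BC·BC·CDB·CDB·BAB·BC·CDB·BAB·BC·BC·DC·BC·BC·CDB·CDB·BAB·BC·BC·DC·BC·BC·CDB·BC·CDB·BAB·CDB·BC·CDB·BC·CDB·CDB·BAB·BC·BC·CDB·CDB·BAB·BC·CDB·BAB·BC·BC·DC·BC·BC·CDB·CDB·BAB·BC·BC·DC·BC·BC·CDB·BC·CDB·BAB·CDB·BC·CDB·BC·CDB·CDB·BAB·BC
    A ↦ DC
    B ↦ BC
    C ↦ CDB
    D ↦ BAB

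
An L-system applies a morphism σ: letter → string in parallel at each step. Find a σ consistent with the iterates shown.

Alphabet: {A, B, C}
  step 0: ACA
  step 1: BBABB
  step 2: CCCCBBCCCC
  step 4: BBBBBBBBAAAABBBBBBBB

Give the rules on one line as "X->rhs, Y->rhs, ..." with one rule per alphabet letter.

  step 1 ⇒ step 2: BBABB ⇒ CC·CC·BB·CC·CC
    A ↦ BB
    B ↦ CC
  step 0 ⇒ step 1: ACA ⇒ BB·A·BB
    C ↦ A

A->BB, B->CC, C->A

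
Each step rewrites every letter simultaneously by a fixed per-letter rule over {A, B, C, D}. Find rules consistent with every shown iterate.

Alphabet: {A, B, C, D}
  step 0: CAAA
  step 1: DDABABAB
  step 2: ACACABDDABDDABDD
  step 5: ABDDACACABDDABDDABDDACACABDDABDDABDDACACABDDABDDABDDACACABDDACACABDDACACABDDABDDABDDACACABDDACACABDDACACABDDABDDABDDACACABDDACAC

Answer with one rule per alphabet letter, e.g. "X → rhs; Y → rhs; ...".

A->AB, B->DD, C->DD, D->AC

  step 1 ⇒ step 2: DDABABAB ⇒ AC·AC·AB·DD·AB·DD·AB·DD
    A ↦ AB
    B ↦ DD
    D ↦ AC
  step 0 ⇒ step 1: CAAA ⇒ DD·AB·AB·AB
    C ↦ DD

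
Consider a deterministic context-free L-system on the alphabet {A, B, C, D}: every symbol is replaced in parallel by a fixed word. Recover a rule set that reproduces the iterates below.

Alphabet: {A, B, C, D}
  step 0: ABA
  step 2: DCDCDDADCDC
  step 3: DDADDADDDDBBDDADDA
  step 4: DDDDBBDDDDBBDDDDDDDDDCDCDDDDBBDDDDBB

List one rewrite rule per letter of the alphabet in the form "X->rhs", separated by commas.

A->BB, B->DC, C->A, D->DD

  step 3 ⇒ step 4: DDADDADDDDBBDDADDA ⇒ DD·DD·BB·DD·DD·BB·DD·DD·DD·DD·DC·DC·DD·DD·BB·DD·DD·BB
    A ↦ BB
    B ↦ DC
    D ↦ DD
  step 2 ⇒ step 3: DCDCDDADCDC ⇒ DD·A·DD·A·DD·DD·BB·DD·A·DD·A
    C ↦ A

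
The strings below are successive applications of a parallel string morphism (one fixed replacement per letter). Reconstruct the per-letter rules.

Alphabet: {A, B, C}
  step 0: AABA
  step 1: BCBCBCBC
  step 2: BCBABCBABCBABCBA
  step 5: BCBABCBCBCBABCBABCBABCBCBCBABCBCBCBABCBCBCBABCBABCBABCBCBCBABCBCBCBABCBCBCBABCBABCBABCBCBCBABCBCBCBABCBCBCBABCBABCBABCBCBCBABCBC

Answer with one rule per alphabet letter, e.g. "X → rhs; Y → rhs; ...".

A->BC, B->BC, C->BA

  step 1 ⇒ step 2: BCBCBCBC ⇒ BC·BA·BC·BA·BC·BA·BC·BA
    B ↦ BC
    C ↦ BA
  step 0 ⇒ step 1: AABA ⇒ BC·BC·BC·BC
    A ↦ BC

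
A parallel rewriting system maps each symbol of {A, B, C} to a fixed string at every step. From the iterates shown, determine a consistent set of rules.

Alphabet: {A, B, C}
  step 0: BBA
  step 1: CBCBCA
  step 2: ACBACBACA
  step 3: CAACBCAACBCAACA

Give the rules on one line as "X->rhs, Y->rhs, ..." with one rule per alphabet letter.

A->CA, B->CB, C->A

  step 2 ⇒ step 3: ACBACBACA ⇒ CA·A·CB·CA·A·CB·CA·A·CA
    A ↦ CA
    B ↦ CB
    C ↦ A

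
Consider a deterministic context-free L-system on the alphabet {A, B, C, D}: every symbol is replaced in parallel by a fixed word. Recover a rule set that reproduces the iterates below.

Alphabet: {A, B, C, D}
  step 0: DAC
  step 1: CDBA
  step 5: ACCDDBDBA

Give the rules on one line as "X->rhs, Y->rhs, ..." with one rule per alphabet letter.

A->DB, B->D, C->A, D->C

  step 0 ⇒ step 1: DAC ⇒ C·DB·A
    A ↦ DB
    C ↦ A
    D ↦ C
    B ↦ D  (constrained at step 1)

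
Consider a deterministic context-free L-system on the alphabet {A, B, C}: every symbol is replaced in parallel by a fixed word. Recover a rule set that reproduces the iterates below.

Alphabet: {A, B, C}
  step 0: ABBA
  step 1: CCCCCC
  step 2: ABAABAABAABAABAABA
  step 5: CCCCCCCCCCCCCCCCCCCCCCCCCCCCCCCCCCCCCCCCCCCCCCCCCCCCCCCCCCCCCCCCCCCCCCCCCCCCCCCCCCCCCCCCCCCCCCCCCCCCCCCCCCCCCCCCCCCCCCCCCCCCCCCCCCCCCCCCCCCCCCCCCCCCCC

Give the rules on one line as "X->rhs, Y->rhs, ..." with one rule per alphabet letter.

A->CC, B->C, C->ABA

  step 1 ⇒ step 2: CCCCCC ⇒ ABA·ABA·ABA·ABA·ABA·ABA
    C ↦ ABA
  step 0 ⇒ step 1: ABBA ⇒ CC·C·C·CC
    A ↦ CC
  step 0 ⇒ step 1: ABBA ⇒ CC·C·C·CC
    B ↦ C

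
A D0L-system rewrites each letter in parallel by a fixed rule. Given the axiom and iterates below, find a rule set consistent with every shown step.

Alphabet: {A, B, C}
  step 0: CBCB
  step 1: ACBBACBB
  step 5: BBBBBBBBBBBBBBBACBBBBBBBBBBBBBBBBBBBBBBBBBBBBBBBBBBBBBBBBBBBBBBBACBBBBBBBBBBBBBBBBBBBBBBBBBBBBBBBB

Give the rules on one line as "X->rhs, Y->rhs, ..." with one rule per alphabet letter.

  step 0 ⇒ step 1: CBCB ⇒ AC·BB·AC·BB
    B ↦ BB
    C ↦ AC
    A ↦ B  (constrained at step 1)

A->B, B->BB, C->AC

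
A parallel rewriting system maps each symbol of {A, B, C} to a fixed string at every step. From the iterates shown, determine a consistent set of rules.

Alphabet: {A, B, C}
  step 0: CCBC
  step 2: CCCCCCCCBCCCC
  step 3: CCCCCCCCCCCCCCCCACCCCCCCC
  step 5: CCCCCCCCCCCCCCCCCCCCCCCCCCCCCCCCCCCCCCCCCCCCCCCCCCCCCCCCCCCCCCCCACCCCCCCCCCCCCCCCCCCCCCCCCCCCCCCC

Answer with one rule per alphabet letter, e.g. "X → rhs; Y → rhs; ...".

  step 2 ⇒ step 3: CCCCCCCCBCCCC ⇒ CC·CC·CC·CC·CC·CC·CC·CC·A·CC·CC·CC·CC
    B ↦ A
    C ↦ CC
    A ↦ B  (constrained at step 3)

A->B, B->A, C->CC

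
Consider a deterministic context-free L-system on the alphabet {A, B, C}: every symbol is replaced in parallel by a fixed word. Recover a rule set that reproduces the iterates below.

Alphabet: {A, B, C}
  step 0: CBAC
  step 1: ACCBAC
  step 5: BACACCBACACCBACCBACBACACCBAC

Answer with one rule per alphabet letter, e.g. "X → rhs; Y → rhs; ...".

A->B, B->C, C->AC

  step 0 ⇒ step 1: CBAC ⇒ AC·C·B·AC
    A ↦ B
    B ↦ C
    C ↦ AC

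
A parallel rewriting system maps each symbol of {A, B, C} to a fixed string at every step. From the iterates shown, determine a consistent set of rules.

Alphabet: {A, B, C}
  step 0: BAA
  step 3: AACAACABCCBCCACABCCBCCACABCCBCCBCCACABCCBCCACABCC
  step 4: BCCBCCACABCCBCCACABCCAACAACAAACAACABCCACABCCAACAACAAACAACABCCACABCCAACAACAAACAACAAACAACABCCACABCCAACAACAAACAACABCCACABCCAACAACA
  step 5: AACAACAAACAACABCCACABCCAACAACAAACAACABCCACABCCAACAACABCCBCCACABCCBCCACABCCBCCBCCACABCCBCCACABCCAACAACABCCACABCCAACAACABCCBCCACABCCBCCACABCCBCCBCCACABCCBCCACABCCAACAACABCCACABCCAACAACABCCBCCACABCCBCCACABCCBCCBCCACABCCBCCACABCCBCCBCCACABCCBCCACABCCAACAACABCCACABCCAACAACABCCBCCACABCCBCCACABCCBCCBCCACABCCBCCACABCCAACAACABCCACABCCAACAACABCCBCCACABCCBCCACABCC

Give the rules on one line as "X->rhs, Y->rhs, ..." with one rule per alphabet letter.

A->BCC, B->A, C->ACA

  step 4 ⇒ step 5: BCCBCCACABCCBCCACABCCAACAACAAACAACABCCACABCCAACAACAAACAACABCCACABCCAACAACAAACAACAAACAACABCCACABCCAACAACAAACAACABCCACABCCAACAACA ⇒ A·ACA·ACA·A·ACA·ACA·BCC·ACA·BCC·A·ACA·ACA·A·ACA·ACA·BCC·ACA·BCC·A·ACA·ACA·BCC·BCC·ACA·BCC·BCC·ACA·BCC·BCC·BCC·ACA·BCC·BCC·ACA·BCC·A·ACA·ACA·BCC·ACA·BCC·A·ACA·ACA·BCC·BCC·ACA·BCC·BCC·ACA·BCC·BCC·BCC·ACA·BCC·BCC·ACA·BCC·A·ACA·ACA·BCC·ACA·BCC·A·ACA·ACA·BCC·BCC·ACA·BCC·BCC·ACA·BCC·BCC·BCC·ACA·BCC·BCC·ACA·BCC·BCC·BCC·ACA·BCC·BCC·ACA·BCC·A·ACA·ACA·BCC·ACA·BCC·A·ACA·ACA·BCC·BCC·ACA·BCC·BCC·ACA·BCC·BCC·BCC·ACA·BCC·BCC·ACA·BCC·A·ACA·ACA·BCC·ACA·BCC·A·ACA·ACA·BCC·BCC·ACA·BCC·BCC·ACA·BCC
    A ↦ BCC
    B ↦ A
    C ↦ ACA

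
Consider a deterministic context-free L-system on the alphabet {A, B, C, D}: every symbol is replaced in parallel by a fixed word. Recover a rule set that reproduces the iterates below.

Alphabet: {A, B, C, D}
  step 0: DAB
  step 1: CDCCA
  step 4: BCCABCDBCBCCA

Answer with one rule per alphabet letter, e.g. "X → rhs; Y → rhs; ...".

  step 0 ⇒ step 1: DAB ⇒ CD·C·CA
    A ↦ C
    B ↦ CA
    D ↦ CD
    C ↦ B  (constrained at step 1)

A->C, B->CA, C->B, D->CD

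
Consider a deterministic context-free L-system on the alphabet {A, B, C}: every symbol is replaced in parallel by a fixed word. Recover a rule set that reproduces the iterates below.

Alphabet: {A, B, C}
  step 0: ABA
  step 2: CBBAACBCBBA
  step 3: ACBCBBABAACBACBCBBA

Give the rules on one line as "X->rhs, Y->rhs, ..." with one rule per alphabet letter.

A->BA, B->CB, C->A

  step 2 ⇒ step 3: CBBAACBCBBA ⇒ A·CB·CB·BA·BA·A·CB·A·CB·CB·BA
    A ↦ BA
    B ↦ CB
    C ↦ A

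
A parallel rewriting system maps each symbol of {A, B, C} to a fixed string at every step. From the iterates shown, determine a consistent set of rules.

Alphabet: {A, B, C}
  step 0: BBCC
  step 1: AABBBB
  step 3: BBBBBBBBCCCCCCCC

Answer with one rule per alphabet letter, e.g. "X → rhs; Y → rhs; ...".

  step 0 ⇒ step 1: BBCC ⇒ A·A·BB·BB
    B ↦ A
    C ↦ BB
    A ↦ CC  (constrained at step 1)

A->CC, B->A, C->BB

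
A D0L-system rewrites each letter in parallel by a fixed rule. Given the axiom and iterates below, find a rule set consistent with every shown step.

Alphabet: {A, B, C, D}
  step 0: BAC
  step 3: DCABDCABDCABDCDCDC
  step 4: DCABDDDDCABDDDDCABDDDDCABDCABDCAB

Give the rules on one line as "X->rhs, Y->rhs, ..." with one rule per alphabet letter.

A->DD, B->D, C->AB, D->DC

  step 3 ⇒ step 4: DCABDCABDCABDCDCDC ⇒ DC·AB·DD·D·DC·AB·DD·D·DC·AB·DD·D·DC·AB·DC·AB·DC·AB
    A ↦ DD
    B ↦ D
    C ↦ AB
    D ↦ DC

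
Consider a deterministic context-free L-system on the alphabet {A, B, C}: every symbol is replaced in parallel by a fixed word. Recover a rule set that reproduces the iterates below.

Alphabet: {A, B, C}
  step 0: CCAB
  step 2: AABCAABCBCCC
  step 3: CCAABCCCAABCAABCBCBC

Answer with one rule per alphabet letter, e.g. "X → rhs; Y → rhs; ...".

A->C, B->AA, C->BC

  step 2 ⇒ step 3: AABCAABCBCCC ⇒ C·C·AA·BC·C·C·AA·BC·AA·BC·BC·BC
    A ↦ C
    B ↦ AA
    C ↦ BC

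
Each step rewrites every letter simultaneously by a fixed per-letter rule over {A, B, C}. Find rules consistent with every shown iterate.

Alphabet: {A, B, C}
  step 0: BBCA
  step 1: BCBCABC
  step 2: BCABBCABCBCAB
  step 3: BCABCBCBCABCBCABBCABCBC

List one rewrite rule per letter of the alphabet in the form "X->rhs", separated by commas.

  step 2 ⇒ step 3: BCABBCABCBCAB ⇒ BC·AB·C·BC·BC·AB·C·BC·AB·BC·AB·C·BC
    A ↦ C
    B ↦ BC
    C ↦ AB

A->C, B->BC, C->AB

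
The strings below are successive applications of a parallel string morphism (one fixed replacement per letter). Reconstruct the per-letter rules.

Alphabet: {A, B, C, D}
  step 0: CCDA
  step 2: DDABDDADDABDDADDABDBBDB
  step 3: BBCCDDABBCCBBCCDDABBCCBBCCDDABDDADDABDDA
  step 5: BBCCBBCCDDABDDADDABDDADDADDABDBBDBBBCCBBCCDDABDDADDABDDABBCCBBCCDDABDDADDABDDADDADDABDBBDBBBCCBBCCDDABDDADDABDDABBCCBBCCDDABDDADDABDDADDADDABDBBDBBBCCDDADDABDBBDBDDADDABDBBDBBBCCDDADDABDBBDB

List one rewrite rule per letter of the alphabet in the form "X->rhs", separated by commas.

  step 2 ⇒ step 3: DDABDDADDABDDADDABDBBDB ⇒ B·B·CC·DDA·B·B·CC·B·B·CC·DDA·B·B·CC·B·B·CC·DDA·B·DDA·DDA·B·DDA
    A ↦ CC
    B ↦ DDA
    D ↦ B
    C ↦ BDB  (constrained at step 0)

A->CC, B->DDA, C->BDB, D->B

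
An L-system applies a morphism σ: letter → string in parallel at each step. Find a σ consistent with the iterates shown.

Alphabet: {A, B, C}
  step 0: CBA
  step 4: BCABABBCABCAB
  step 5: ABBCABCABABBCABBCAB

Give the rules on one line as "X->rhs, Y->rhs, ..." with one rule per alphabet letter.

A->C, B->AB, C->B

  step 4 ⇒ step 5: BCABABBCABCAB ⇒ AB·B·C·AB·C·AB·AB·B·C·AB·B·C·AB
    A ↦ C
    B ↦ AB
    C ↦ B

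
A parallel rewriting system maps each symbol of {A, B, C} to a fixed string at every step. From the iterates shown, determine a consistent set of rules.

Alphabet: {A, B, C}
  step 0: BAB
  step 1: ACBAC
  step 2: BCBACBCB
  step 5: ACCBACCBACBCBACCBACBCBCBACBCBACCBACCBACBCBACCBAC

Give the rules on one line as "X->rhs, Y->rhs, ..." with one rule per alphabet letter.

A->B, B->AC, C->CB

  step 1 ⇒ step 2: ACBAC ⇒ B·CB·AC·B·CB
    A ↦ B
    B ↦ AC
    C ↦ CB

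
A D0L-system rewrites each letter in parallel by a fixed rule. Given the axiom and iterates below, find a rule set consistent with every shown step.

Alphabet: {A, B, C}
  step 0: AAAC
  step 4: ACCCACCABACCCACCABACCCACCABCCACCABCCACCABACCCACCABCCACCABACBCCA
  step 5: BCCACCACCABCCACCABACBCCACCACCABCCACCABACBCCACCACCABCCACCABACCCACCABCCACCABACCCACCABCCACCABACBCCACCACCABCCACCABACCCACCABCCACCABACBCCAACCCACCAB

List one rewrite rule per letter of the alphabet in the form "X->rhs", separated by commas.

  step 4 ⇒ step 5: ACCCACCABACCCACCABACCCACCABCCACCABCCACCABACCCACCABCCACCABACBCCA ⇒ B·CCA·CCA·CCA·B·CCA·CCA·B·AC·B·CCA·CCA·CCA·B·CCA·CCA·B·AC·B·CCA·CCA·CCA·B·CCA·CCA·B·AC·CCA·CCA·B·CCA·CCA·B·AC·CCA·CCA·B·CCA·CCA·B·AC·B·CCA·CCA·CCA·B·CCA·CCA·B·AC·CCA·CCA·B·CCA·CCA·B·AC·B·CCA·AC·CCA·CCA·B
    A ↦ B
    B ↦ AC
    C ↦ CCA

A->B, B->AC, C->CCA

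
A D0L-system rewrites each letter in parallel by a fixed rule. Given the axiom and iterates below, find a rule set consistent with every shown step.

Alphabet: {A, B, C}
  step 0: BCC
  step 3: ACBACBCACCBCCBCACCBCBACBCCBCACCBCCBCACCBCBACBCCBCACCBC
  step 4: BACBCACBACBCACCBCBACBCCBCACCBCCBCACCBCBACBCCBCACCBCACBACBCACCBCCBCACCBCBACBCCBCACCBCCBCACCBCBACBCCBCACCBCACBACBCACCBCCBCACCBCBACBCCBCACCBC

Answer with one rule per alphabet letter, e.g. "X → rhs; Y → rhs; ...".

A->BA, B->AC, C->CBC

  step 3 ⇒ step 4: ACBACBCACCBCCBCACCBCBACBCCBCACCBCCBCACCBCBACBCCBCACCBC ⇒ BA·CBC·AC·BA·CBC·AC·CBC·BA·CBC·CBC·AC·CBC·CBC·AC·CBC·BA·CBC·CBC·AC·CBC·AC·BA·CBC·AC·CBC·CBC·AC·CBC·BA·CBC·CBC·AC·CBC·CBC·AC·CBC·BA·CBC·CBC·AC·CBC·AC·BA·CBC·AC·CBC·CBC·AC·CBC·BA·CBC·CBC·AC·CBC
    A ↦ BA
    B ↦ AC
    C ↦ CBC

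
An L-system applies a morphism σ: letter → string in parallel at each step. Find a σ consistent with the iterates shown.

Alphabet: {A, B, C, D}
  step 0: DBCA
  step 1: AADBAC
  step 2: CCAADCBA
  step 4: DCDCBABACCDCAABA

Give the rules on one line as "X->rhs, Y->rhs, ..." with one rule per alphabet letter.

A->C, B->D, C->BA, D->AA

  step 1 ⇒ step 2: AADBAC ⇒ C·C·AA·D·C·BA
    A ↦ C
    B ↦ D
    C ↦ BA
    D ↦ AA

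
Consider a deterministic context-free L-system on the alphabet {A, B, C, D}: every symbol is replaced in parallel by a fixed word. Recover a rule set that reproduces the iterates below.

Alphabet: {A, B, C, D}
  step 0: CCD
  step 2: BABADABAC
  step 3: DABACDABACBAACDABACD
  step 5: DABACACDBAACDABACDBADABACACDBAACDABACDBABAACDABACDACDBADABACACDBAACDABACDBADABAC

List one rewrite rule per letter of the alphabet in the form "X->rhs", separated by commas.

A->AC, B->DAB, C->D, D->BA

  step 2 ⇒ step 3: BABADABAC ⇒ DAB·AC·DAB·AC·BA·AC·DAB·AC·D
    A ↦ AC
    B ↦ DAB
    C ↦ D
    D ↦ BA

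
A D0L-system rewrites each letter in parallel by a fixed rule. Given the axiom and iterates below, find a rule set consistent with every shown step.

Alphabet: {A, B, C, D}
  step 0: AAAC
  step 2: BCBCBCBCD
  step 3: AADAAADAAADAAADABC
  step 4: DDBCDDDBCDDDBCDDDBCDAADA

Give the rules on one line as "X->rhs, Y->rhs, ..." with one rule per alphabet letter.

  step 3 ⇒ step 4: AADAAADAAADAAADABC ⇒ D·D·BC·D·D·D·BC·D·D·D·BC·D·D·D·BC·D·AA·DA
    A ↦ D
    B ↦ AA
    C ↦ DA
    D ↦ BC

A->D, B->AA, C->DA, D->BC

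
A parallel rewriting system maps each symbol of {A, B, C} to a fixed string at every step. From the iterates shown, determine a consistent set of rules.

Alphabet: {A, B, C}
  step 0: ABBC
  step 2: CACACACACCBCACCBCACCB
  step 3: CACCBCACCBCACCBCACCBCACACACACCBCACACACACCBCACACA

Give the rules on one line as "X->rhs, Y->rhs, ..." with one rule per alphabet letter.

  step 2 ⇒ step 3: CACACACACCBCACCBCACCB ⇒ CA·CCB·CA·CCB·CA·CCB·CA·CCB·CA·CA·CA·CA·CCB·CA·CA·CA·CA·CCB·CA·CA·CA
    A ↦ CCB
    B ↦ CA
    C ↦ CA

A->CCB, B->CA, C->CA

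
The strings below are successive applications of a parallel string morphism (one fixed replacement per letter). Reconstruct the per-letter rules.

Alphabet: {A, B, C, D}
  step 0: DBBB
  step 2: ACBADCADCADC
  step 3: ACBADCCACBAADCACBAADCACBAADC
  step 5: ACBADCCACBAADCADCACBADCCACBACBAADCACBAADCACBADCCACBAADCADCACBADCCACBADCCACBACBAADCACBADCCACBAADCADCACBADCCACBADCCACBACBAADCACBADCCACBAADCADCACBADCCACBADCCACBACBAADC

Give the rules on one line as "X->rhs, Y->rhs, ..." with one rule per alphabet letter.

  step 2 ⇒ step 3: ACBADCADCADC ⇒ ACB·ADC·C·ACB·A·ADC·ACB·A·ADC·ACB·A·ADC
    A ↦ ACB
    B ↦ C
    C ↦ ADC
    D ↦ A

A->ACB, B->C, C->ADC, D->A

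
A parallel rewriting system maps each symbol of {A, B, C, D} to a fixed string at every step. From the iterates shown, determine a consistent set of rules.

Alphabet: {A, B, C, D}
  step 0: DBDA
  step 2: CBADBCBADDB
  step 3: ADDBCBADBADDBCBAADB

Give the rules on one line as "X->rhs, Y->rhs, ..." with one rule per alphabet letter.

A->CB, B->DB, C->AD, D->A

  step 2 ⇒ step 3: CBADBCBADDB ⇒ AD·DB·CB·A·DB·AD·DB·CB·A·A·DB
    A ↦ CB
    B ↦ DB
    C ↦ AD
    D ↦ A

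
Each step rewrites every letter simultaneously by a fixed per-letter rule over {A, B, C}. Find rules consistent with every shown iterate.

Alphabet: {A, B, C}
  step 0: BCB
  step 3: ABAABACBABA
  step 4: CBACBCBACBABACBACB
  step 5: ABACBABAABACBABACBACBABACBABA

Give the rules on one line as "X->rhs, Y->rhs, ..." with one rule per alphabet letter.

A->CB, B->A, C->AB

  step 4 ⇒ step 5: CBACBCBACBABACBACB ⇒ AB·A·CB·AB·A·AB·A·CB·AB·A·CB·A·CB·AB·A·CB·AB·A
    A ↦ CB
    B ↦ A
    C ↦ AB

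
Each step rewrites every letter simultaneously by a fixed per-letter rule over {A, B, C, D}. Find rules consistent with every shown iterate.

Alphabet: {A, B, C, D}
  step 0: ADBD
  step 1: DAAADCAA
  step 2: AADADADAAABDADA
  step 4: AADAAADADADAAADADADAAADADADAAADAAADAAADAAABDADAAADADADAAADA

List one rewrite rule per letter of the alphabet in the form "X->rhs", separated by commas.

A->DA, B->DC, C->B, D->AA

  step 1 ⇒ step 2: DAAADCAA ⇒ AA·DA·DA·DA·AA·B·DA·DA
    A ↦ DA
    C ↦ B
    D ↦ AA
  step 0 ⇒ step 1: ADBD ⇒ DA·AA·DC·AA
    B ↦ DC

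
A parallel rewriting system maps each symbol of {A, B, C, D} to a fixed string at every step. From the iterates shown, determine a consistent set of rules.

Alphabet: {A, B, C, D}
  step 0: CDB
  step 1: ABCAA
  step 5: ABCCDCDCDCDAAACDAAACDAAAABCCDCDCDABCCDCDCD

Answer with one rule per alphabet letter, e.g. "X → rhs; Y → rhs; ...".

  step 0 ⇒ step 1: CDB ⇒ A·BC·AA
    B ↦ AA
    C ↦ A
    D ↦ BC
    A ↦ CD  (constrained at step 1)

A->CD, B->AA, C->A, D->BC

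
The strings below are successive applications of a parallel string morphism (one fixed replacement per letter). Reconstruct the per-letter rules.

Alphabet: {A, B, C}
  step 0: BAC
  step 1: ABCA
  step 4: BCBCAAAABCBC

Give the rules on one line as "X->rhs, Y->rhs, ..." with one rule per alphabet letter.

  step 0 ⇒ step 1: BAC ⇒ A·BC·A
    A ↦ BC
    B ↦ A
    C ↦ A

A->BC, B->A, C->A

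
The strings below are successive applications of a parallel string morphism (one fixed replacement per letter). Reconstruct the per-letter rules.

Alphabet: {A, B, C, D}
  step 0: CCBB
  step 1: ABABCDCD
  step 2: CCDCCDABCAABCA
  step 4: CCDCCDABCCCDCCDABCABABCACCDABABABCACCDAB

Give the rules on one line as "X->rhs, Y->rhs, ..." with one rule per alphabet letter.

  step 1 ⇒ step 2: ABABCDCD ⇒ C·CD·C·CD·AB·CA·AB·CA
    A ↦ C
    B ↦ CD
    C ↦ AB
    D ↦ CA

A->C, B->CD, C->AB, D->CA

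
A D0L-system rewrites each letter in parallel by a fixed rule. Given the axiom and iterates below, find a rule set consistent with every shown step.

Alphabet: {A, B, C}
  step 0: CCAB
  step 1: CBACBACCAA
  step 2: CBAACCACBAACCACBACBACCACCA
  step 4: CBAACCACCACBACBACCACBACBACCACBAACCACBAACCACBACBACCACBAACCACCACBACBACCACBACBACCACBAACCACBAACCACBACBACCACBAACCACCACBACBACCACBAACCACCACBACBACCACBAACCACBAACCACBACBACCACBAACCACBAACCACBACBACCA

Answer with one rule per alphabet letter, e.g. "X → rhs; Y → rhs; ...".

A->CCA, B->A, C->CBA

  step 1 ⇒ step 2: CBACBACCAA ⇒ CBA·A·CCA·CBA·A·CCA·CBA·CBA·CCA·CCA
    A ↦ CCA
    B ↦ A
    C ↦ CBA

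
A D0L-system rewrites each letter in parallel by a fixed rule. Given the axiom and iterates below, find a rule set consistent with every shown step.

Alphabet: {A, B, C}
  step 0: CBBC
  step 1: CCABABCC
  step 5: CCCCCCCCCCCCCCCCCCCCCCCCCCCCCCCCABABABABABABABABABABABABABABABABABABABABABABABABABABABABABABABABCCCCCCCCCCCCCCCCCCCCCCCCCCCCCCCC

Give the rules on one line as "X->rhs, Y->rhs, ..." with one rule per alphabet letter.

  step 0 ⇒ step 1: CBBC ⇒ CC·AB·AB·CC
    B ↦ AB
    C ↦ CC
    A ↦ AB  (constrained at step 1)

A->AB, B->AB, C->CC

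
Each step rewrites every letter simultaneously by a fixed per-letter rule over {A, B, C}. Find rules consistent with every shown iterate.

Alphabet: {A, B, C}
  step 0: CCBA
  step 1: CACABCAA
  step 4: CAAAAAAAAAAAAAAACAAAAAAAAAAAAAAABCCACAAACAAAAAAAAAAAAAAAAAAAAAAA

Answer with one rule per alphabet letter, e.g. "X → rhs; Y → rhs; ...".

A->AA, B->BC, C->CA

  step 0 ⇒ step 1: CCBA ⇒ CA·CA·BC·AA
    A ↦ AA
    B ↦ BC
    C ↦ CA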